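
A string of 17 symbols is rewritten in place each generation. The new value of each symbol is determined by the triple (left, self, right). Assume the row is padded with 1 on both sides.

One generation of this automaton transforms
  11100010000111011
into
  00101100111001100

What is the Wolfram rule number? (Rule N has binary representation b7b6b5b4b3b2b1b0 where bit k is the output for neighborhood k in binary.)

position 0: 111 → 0  (bit 7 = 0)
position 2: 110 → 1  (bit 6 = 1)
position 14: 101 → 1  (bit 5 = 1)
position 3: 100 → 0  (bit 4 = 0)
position 11: 011 → 0  (bit 3 = 0)
position 6: 010 → 0  (bit 2 = 0)
position 5: 001 → 1  (bit 1 = 1)
position 4: 000 → 1  (bit 0 = 1)
bits b7..b0 = 01100011 = 99

99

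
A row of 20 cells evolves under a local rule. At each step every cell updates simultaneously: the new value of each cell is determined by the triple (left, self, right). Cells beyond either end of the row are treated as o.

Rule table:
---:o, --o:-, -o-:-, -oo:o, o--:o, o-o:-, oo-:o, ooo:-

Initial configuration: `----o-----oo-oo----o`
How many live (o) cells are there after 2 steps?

ooo--oooo-oo-ooooo-o
--oo-o--o-oo-o---o-o
count of o: 9

9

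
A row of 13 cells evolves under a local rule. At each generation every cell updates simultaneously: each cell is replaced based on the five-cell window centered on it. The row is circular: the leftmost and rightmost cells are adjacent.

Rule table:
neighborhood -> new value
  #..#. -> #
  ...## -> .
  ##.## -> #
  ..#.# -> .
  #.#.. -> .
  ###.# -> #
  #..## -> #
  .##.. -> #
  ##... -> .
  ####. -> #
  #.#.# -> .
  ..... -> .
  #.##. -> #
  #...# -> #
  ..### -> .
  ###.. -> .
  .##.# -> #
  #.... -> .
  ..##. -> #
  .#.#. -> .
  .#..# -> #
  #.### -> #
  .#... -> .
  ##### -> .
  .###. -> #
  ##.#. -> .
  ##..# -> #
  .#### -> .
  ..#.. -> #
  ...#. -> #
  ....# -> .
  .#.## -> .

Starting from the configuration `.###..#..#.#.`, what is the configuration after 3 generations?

#.########..#

#.#.#####...#
#...#..#..#.#
#.########..#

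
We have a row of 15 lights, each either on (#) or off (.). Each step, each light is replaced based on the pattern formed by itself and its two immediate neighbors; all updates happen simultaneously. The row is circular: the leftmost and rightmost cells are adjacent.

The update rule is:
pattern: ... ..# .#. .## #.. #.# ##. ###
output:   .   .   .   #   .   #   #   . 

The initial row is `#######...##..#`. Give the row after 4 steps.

..........##...

......#...##..#
..........##...
..........##...  (fixed point — unchanged through step 4)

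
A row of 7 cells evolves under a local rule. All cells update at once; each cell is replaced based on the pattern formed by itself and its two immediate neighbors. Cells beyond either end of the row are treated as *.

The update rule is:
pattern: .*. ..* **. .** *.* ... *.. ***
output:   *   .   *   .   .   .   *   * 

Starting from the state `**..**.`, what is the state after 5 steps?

****.*.

step 1: ***..*.
step 2: ****.*.
step 3: ****.*.  (fixed point — unchanged through step 5)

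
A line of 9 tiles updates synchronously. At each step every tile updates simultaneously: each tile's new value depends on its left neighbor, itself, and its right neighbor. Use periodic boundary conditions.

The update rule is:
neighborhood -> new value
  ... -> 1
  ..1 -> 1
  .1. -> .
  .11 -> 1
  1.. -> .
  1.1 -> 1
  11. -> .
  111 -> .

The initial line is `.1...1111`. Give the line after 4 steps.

11..11...

1..111...
..11...11
.11..111.
11..11...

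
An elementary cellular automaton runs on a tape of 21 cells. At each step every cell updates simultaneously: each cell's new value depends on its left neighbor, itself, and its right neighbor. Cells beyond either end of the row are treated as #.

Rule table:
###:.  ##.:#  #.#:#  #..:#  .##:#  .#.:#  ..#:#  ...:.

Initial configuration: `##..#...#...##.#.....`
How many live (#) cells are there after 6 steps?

.#####.###.######...#
##...###.###....##.##
.##.##.###.##..#####.
########.#######...##
.......###.....##.##.
#.....##.##...#######
count of #: 12

12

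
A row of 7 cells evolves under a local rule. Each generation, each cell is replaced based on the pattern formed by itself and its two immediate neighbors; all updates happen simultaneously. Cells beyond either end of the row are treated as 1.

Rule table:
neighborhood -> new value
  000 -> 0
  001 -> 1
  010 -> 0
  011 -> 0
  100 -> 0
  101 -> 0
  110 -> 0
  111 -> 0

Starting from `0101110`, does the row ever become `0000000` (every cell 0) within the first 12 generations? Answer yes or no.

generation 1: 0000000
all cells are 0 at generation 1

yes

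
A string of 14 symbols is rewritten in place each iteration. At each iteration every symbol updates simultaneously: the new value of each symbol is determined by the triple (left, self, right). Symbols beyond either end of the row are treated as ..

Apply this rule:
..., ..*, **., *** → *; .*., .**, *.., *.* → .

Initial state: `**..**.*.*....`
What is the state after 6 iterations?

iteration 1: .*.*.*.....***
iteration 2: *......****.**
iteration 3: ..*****.***..*
iteration 4: **.****..**.*.
iteration 5: .*..***.*.*...
iteration 6: *..*.**.....**

*..*.**.....**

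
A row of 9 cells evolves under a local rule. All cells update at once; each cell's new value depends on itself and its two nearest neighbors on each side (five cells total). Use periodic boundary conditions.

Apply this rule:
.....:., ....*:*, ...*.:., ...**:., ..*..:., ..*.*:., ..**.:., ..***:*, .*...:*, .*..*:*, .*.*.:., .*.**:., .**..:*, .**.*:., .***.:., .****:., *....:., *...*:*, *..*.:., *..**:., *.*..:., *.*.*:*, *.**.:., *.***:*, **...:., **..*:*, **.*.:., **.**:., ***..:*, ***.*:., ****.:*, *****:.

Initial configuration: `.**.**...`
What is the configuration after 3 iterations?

.*..*..*.

.....*..*
*..*..*..
.*..*..*.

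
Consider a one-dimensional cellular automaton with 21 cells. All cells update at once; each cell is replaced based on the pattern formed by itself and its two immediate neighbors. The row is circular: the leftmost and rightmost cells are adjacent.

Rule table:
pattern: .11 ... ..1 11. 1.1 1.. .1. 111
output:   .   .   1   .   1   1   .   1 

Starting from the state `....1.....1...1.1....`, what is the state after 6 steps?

step 1: ...1.1...1.1.1.1.1...
step 2: ..1.1.1.1.1.1.1.1.1..
step 3: .1.1.1.1.1.1.1.1.1.1.
step 4: 1.1.1.1.1.1.1.1.1.1.1
step 5: .1.1.1.1.1.1.1.1.1.1.  (repeats step 3; period 2)
step 6: 1.1.1.1.1.1.1.1.1.1.1

1.1.1.1.1.1.1.1.1.1.1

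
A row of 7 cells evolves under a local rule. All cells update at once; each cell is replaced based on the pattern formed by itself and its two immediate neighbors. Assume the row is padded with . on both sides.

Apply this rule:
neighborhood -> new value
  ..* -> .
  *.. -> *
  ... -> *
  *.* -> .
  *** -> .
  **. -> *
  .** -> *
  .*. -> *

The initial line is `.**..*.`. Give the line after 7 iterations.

.*.*.**

.***.**
.*.*.**
.*.*.**  (fixed point — unchanged through iteration 7)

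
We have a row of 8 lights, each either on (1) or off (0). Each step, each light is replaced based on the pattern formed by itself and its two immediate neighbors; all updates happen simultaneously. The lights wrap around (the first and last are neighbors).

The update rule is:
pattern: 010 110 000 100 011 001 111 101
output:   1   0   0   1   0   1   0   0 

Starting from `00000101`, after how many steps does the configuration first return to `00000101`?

10001101
01010000
11011000
00000101

4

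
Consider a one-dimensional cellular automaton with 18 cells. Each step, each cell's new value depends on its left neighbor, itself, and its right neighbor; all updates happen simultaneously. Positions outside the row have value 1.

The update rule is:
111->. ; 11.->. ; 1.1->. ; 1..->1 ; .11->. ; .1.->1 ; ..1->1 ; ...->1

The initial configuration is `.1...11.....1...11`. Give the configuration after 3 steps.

11111..111111111..

.1111..111111111..
.....11.........11
11111..111111111..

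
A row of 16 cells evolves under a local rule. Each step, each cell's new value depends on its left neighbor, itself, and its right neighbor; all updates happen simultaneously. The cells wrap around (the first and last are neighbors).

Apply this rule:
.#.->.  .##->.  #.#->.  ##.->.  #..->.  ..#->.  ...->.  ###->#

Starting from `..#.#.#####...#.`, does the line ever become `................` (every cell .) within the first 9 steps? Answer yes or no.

.......###......
........#.......
................
all cells are . at step 3

yes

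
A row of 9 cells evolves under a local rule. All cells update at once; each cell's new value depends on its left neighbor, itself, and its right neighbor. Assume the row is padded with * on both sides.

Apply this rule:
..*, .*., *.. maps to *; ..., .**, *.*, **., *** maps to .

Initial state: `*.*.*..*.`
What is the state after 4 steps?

*.***..*.

step 1: ..*.****.
step 2: ***......
step 3: ...*....*
step 4: *.***..*.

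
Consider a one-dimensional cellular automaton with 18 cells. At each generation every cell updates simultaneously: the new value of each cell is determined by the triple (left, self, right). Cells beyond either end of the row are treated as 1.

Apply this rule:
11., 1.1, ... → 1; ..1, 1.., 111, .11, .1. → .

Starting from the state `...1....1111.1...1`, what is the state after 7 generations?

generation 1: .1...11....11..1..
generation 2: 1..1..1.11..1.....
generation 3: 1......1.1....111.
generation 4: 1.1111..1..11...11
generation 5: 11...1......1.1...
generation 6: .1.1...1111..1..1.
generation 7: 1.1..1....1......1

1.1..1....1......1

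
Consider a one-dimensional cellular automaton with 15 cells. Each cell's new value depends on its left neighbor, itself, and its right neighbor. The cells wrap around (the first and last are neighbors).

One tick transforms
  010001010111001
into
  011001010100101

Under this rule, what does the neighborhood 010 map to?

At position 1 the neighborhood is 010; the next row has 1 there.

1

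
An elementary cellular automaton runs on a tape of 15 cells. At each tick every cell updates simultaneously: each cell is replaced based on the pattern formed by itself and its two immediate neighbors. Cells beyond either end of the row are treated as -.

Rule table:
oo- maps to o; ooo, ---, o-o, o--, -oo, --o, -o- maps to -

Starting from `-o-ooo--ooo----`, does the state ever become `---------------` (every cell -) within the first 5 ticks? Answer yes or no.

yes

-----o----o----
---------------
all cells are - at tick 2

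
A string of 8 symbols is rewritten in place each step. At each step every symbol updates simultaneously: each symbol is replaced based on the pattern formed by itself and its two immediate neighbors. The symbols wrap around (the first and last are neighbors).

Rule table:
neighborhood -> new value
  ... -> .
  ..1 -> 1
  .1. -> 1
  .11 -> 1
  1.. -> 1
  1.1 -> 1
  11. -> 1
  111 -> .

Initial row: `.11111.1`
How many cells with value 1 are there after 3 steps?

step 1: 11...111
step 2: .11.11..
step 3: 1111111.
count of 1: 7

7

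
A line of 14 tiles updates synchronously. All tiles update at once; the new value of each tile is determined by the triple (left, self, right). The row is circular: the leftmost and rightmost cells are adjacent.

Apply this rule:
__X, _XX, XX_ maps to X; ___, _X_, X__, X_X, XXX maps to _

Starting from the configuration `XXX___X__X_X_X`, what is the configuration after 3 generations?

generation 1: __X__X__X____X
generation 2: _X__X__X____X_
generation 3: X__X__X____X__

X__X__X____X__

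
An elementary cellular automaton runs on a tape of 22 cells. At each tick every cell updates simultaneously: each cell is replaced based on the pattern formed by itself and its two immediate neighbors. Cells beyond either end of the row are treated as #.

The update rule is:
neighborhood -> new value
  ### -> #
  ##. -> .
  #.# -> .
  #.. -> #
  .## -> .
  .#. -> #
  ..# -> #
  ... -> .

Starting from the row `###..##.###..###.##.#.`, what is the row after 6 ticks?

##.##....#.##.#.....#.
#....#..##....##...##.
.#..####..#..#..#.#...
.###.##.#########.##.#
..#......#######......
####....#.#####.#....#

####....#.#####.#....#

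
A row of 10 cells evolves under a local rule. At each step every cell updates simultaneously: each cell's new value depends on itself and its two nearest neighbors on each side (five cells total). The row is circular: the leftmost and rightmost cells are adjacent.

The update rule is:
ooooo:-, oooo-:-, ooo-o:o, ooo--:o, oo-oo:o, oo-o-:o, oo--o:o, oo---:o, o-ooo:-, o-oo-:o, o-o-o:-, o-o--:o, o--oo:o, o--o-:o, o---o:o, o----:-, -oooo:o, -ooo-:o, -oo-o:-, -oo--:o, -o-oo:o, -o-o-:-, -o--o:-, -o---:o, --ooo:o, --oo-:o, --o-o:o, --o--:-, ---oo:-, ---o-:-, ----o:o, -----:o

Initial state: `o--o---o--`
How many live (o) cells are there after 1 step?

4

step 1: --o-oo---o
count of o: 4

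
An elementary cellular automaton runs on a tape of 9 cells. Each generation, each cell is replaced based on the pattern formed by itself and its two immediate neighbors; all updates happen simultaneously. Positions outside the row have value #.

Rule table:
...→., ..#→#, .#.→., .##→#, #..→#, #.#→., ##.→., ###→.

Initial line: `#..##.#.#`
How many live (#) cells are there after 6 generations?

4

generation 1: .###....#
generation 2: .#..#..##
generation 3: ..##.###.
generation 4: ###..#...
generation 5: ...##.#.#
generation 6: #.##....#
count of #: 4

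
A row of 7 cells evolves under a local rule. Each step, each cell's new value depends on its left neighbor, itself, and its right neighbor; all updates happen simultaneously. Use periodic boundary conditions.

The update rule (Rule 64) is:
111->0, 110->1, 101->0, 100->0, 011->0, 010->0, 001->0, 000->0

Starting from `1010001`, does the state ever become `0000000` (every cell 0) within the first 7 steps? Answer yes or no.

1000000
0000000
all cells are 0 at step 2

yes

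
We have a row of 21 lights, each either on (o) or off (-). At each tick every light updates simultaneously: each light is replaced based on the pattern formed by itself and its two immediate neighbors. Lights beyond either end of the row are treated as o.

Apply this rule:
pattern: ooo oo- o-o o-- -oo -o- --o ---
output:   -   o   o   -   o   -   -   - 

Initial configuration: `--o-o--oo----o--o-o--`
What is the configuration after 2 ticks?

tick 1: ---o---oo--------o---
tick 2: -------oo------------

-------oo------------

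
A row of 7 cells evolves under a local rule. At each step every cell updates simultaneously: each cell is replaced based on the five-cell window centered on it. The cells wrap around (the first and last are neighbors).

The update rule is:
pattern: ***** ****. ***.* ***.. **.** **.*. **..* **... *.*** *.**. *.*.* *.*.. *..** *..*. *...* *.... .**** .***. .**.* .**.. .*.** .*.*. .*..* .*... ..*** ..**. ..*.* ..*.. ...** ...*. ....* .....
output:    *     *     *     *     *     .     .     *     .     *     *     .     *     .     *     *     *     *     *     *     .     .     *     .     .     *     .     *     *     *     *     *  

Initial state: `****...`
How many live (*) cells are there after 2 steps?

6

.******
*.*****
count of *: 6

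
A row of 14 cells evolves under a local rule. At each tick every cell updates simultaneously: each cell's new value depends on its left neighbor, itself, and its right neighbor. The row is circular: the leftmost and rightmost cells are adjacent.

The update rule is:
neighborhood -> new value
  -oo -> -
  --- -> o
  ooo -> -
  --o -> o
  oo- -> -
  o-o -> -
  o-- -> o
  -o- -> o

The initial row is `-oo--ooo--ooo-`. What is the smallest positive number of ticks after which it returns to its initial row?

2

tick 1: o--oo---oo---o
tick 2: -oo--ooo--ooo-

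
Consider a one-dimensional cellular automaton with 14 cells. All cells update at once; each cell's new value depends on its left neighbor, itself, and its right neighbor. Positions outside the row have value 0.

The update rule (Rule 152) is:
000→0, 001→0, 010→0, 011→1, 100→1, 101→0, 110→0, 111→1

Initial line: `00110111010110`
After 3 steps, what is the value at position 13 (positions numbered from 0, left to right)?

00100110000101
00010101000000
00000000100000
position 13 holds 0

0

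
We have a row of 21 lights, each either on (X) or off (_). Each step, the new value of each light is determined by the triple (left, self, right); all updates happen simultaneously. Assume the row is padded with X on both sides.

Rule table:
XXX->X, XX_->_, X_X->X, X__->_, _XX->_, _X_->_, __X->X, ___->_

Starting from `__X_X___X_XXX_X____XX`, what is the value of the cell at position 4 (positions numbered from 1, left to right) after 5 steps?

X

step 1: _X_X___X_X_X_X____X_X
step 2: X_X___X_X_X_X____X_X_
step 3: _X___X_X_X_X____X_X_X
step 4: X___X_X_X_X____X_X_X_
step 5: ___X_X_X_X____X_X_X_X
position 4 holds X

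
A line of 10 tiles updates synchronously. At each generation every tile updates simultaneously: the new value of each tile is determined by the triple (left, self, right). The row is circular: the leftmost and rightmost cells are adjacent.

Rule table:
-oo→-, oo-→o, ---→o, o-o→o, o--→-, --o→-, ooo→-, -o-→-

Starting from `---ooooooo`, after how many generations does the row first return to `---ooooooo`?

generation 1: -o-------o
generation 2: o--ooooo--
generation 3: -------o--
generation 4: oooooo---o
generation 5: -----o-o--
generation 6: oooo--o--o
generation 7: ---o------
generation 8: oo---ooooo
generation 9: -o-o------
generation 10: --o--ooooo
generation 11: ---------o
generation 12: -ooooooo--
generation 13: -------o-o
generation 14: -ooooo--o-
generation 15: -----o----
generation 16: oooo---ooo
generation 17: ---o-o----
generation 18: oo--o--ooo
generation 19: -o--------
generation 20: ---ooooooo

20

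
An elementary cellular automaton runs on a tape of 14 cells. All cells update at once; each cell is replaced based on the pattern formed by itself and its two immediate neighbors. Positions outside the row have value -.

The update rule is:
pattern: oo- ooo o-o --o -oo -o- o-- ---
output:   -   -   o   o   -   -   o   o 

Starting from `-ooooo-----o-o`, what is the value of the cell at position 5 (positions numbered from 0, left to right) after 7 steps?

-

o-----ooooo-o-
-ooooo-----o-o  (repeats step 0; period 2)
step 7: o-----ooooo-o-
position 5 holds -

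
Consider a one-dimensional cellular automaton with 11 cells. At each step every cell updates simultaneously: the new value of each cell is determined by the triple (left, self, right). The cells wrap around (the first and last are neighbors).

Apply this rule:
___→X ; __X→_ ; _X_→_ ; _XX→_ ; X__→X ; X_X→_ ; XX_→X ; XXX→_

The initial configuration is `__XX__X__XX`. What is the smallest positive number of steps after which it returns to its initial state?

X__XX__X__X
XX__XX__X__
_XX__XX__X_
__XX__XX__X
X__XX__XX__
_X__XX__XX_
__X__XX__XX
X__X__XX__X
XX__X__XX__
_XX__X__XX_
__XX__X__XX

11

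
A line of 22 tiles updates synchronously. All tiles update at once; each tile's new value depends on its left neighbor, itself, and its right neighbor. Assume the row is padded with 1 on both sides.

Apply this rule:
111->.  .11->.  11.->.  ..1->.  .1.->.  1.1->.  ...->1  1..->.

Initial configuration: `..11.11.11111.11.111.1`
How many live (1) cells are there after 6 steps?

20

......................
.11111111111111111111.
......................  (repeats step 1; period 2)
step 6: .11111111111111111111.
count of 1: 20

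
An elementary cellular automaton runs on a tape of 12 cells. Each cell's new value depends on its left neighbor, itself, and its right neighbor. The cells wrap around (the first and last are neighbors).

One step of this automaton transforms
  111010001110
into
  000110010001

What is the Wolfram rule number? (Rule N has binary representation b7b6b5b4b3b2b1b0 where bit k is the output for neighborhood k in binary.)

position 1: 111 → 0  (bit 7 = 0)
position 2: 110 → 0  (bit 6 = 0)
position 3: 101 → 1  (bit 5 = 1)
position 5: 100 → 0  (bit 4 = 0)
position 0: 011 → 0  (bit 3 = 0)
position 4: 010 → 1  (bit 2 = 1)
position 7: 001 → 1  (bit 1 = 1)
position 6: 000 → 0  (bit 0 = 0)
bits b7..b0 = 00100110 = 38

38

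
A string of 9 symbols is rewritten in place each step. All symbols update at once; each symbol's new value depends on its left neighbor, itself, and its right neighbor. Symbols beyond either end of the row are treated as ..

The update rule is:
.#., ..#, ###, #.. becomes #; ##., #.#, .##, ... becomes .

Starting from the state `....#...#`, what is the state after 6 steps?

..#.#.#.#

step 1: ...###.##
step 2: ..#.#....
step 3: .##.##...
step 4: #.....#..
step 5: ##...###.
step 6: ..#.#.#.#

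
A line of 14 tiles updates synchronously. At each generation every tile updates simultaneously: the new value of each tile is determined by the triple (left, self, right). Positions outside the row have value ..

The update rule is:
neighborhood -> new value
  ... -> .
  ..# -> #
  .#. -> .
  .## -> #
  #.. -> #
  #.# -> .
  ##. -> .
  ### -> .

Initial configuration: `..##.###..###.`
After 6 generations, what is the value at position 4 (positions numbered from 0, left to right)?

.##..#..###..#
##.##.###..##.
#..#..#..###.#
.##.##.###....
##..#..#..#...
#.##.##.##.#..
position 4 holds .

.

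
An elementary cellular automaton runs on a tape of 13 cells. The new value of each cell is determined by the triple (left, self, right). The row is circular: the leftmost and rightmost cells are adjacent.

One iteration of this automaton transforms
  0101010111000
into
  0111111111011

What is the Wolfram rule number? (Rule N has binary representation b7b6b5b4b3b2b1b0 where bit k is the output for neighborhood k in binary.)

position 8: 111 → 1  (bit 7 = 1)
position 9: 110 → 1  (bit 6 = 1)
position 2: 101 → 1  (bit 5 = 1)
position 10: 100 → 0  (bit 4 = 0)
position 7: 011 → 1  (bit 3 = 1)
position 1: 010 → 1  (bit 2 = 1)
position 0: 001 → 0  (bit 1 = 0)
position 11: 000 → 1  (bit 0 = 1)
bits b7..b0 = 11101101 = 237

237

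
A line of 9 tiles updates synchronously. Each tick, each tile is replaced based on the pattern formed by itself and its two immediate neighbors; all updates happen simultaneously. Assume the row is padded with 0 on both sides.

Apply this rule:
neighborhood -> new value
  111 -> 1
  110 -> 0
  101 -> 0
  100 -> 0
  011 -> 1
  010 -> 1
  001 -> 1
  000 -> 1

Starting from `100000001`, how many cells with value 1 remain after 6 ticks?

101111111
101111110
101111100
101111001
101110011
101100110
count of 1: 5

5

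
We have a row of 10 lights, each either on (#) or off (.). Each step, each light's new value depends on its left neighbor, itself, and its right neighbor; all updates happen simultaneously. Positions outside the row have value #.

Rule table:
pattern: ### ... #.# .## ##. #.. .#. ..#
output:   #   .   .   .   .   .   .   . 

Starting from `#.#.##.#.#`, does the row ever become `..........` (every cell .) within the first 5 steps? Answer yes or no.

yes

step 1: ..........
all cells are . at step 1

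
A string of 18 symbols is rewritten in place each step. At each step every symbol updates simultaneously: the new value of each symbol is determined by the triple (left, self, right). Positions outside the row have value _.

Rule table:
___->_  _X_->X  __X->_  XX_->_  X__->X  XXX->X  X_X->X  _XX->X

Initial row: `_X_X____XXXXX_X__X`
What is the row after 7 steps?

_XXXX___XXXX_XXX_X
_XXX_X__XXX_XXX_XX
_XX_XXX_XX_XXX_XX_
_X_XXX_XX_XXX_XX_X
_XXXX_XX_XXX_XX_XX
_XXX_XX_XXX_XX_XX_
_XX_XX_XXX_XX_XX_X

_XX_XX_XXX_XX_XX_X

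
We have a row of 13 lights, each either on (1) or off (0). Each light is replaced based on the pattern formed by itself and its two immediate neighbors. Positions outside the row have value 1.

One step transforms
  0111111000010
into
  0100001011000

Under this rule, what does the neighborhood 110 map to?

1

At position 6 the neighborhood is 110; the next row has 1 there.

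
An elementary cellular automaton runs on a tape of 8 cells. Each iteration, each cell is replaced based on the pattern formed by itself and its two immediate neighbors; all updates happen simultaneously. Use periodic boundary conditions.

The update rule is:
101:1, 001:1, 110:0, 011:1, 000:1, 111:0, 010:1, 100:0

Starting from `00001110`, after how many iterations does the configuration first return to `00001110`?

11111000
10000011
00111110
11100000
10001111
00111000
11100011
00001110

8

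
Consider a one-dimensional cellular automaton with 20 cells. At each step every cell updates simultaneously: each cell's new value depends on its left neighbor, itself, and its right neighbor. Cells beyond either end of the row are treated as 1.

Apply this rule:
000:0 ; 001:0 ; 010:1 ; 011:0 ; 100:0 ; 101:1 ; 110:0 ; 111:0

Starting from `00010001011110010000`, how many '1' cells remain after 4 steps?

2

step 1: 00010001100000010000
step 2: 00010000000000010000
step 3: 00010000000000010000  (fixed point — unchanged through step 4)
count of 1: 2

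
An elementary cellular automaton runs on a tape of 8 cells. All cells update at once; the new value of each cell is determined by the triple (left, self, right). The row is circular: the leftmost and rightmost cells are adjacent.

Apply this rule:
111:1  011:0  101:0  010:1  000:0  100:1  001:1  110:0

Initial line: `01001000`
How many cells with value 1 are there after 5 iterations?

11111100
01111011
00110000
01001000  (repeats iteration 0; period 4)
iteration 5: 11111100
count of 1: 6

6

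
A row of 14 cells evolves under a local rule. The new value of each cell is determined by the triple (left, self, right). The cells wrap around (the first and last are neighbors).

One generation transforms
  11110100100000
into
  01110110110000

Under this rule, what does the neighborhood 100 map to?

1

At position 6 the neighborhood is 100; the next row has 1 there.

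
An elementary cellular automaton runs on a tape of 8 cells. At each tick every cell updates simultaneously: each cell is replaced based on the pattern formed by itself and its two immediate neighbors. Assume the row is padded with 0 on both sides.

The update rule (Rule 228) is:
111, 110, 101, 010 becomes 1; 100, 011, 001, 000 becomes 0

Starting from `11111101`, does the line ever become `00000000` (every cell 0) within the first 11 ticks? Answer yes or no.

01111111
00111111
00011111
00001111
00000111
00000011
00000001
00000001  (fixed point — unchanged through tick 11)
tick 11 is 00000001, still not uniform 0

no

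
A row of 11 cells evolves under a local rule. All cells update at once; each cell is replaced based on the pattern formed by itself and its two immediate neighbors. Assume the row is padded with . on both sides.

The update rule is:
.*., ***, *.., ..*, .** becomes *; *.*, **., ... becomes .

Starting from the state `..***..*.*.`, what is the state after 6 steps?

.***.***.**
***..**..*.
**.***.****
*..**..***.
****.****.*
***..***..*

***..***..*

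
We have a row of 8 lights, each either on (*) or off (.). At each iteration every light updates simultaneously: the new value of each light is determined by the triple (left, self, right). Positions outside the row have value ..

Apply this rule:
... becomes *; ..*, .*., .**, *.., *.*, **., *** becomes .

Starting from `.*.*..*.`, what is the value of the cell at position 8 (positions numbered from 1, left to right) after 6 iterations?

*

........
********
........  (repeats iteration 1; period 2)
iteration 6: ********
position 8 holds *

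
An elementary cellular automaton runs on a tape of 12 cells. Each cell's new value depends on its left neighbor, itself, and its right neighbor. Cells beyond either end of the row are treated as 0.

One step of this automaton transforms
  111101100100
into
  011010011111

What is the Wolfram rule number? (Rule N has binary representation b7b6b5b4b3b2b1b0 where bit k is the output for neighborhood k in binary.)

183

position 1: 111 → 1  (bit 7 = 1)
position 3: 110 → 0  (bit 6 = 0)
position 4: 101 → 1  (bit 5 = 1)
position 7: 100 → 1  (bit 4 = 1)
position 0: 011 → 0  (bit 3 = 0)
position 9: 010 → 1  (bit 2 = 1)
position 8: 001 → 1  (bit 1 = 1)
position 11: 000 → 1  (bit 0 = 1)
bits b7..b0 = 10110111 = 183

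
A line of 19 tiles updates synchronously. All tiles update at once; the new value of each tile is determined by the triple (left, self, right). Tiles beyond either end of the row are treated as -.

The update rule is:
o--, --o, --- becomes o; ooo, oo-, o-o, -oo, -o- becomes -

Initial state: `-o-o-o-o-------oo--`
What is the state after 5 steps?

step 1: o-------ooooooo--oo
step 2: -ooooooo-------oo--
step 3: o-------ooooooo--oo  (repeats step 1; period 2)
step 5: o-------ooooooo--oo

o-------ooooooo--oo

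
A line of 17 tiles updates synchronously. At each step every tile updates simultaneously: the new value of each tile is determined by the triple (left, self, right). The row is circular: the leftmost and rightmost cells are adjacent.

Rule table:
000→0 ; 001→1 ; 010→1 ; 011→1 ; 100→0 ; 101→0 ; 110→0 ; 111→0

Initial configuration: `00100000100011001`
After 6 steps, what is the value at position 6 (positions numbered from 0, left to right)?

1

01100001100110011
01000011001100110
11000110011001100
10001100110011001
00011001100110011
00110011001100110
position 6 holds 1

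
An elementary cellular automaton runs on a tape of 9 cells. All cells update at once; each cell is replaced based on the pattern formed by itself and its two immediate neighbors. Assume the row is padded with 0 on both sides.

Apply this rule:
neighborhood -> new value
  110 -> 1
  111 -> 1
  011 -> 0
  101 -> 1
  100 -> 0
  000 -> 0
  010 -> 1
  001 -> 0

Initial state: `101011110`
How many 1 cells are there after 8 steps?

1

step 1: 111101110
step 2: 011110110
step 3: 001111010
step 4: 000111110
step 5: 000011110
step 6: 000001110
step 7: 000000110
step 8: 000000010
count of 1: 1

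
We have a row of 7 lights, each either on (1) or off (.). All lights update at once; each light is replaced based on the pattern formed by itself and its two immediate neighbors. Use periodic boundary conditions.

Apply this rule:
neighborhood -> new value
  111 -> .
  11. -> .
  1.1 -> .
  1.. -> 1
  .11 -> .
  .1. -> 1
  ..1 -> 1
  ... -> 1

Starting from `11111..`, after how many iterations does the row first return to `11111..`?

2

iteration 1: .....11
iteration 2: 11111..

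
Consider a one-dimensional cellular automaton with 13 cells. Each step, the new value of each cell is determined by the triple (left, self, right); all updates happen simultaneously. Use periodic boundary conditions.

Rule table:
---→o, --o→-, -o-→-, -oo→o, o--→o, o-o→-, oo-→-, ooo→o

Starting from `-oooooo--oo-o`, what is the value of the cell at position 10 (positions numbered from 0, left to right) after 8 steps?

o

-ooooo-o-o---
-oooo-----ooo
-ooo-oooo-oo-
-oo--ooo--o-o
-o-o-oo-o----
-----o---oooo
oooo--oo-ooo-
ooo-o-o--oo--
position 10 holds o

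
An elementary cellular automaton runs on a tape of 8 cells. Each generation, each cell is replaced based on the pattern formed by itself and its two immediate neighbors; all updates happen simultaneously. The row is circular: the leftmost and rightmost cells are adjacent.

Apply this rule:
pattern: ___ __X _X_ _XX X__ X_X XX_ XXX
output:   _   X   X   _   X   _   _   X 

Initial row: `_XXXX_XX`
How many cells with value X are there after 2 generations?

2

__XX____
_X__X___
count of X: 2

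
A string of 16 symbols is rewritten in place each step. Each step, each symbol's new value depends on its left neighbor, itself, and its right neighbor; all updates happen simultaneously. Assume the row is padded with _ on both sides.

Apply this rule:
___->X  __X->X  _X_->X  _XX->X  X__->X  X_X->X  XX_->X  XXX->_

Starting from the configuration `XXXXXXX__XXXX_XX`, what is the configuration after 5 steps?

step 1: X_____XXXX__XXXX
step 2: XXXXXXX__XXXX__X
step 3: X_____XXXX__XXXX  (repeats step 1; period 2)
step 5: X_____XXXX__XXXX

X_____XXXX__XXXX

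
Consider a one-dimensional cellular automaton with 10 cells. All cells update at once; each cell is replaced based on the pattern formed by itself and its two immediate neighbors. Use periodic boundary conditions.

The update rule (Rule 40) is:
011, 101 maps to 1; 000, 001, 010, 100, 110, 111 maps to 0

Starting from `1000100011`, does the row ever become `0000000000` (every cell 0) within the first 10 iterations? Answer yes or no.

yes

0000000010
0000000000
all cells are 0 at iteration 2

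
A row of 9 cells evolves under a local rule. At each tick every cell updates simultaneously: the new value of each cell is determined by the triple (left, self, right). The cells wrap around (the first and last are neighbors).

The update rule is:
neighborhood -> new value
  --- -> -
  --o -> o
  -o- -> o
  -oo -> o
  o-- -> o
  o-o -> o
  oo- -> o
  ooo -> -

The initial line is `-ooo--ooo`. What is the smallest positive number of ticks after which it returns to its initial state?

2

tick 1: oo-oooo-o
tick 2: -ooo--ooo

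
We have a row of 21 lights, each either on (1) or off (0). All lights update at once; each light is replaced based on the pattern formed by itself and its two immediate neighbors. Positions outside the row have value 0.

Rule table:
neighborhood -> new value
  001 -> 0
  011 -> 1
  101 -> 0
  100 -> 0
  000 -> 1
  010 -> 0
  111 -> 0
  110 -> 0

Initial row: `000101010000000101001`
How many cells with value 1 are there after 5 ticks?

7

110000000111110000000
100111110100000111111
000100000001110100000
110001111101000001111
100101000000011101000
count of 1: 7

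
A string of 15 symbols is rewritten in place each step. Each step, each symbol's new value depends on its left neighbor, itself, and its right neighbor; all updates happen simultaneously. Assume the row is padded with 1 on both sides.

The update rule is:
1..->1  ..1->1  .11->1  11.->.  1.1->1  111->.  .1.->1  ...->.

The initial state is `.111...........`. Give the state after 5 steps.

11..1.........1
..1111.......11
111...1.....11.
...1.111...11.1
1.1111..1.11.11

1.1111..1.11.11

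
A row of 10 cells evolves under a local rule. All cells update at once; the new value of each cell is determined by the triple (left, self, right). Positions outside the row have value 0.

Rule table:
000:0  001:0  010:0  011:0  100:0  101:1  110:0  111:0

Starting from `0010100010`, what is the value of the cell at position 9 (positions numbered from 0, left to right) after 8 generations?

0

generation 1: 0001000000
generation 2: 0000000000
generation 3: 0000000000  (fixed point — unchanged through generation 8)
position 9 holds 0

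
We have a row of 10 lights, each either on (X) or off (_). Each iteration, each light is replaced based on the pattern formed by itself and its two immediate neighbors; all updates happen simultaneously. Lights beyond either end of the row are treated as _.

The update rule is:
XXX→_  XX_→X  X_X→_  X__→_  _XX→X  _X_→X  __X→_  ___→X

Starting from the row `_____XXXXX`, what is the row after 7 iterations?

iteration 1: XXXX_X___X
iteration 2: X__X_X_X_X
iteration 3: X__X_X_X_X  (fixed point — unchanged through iteration 7)

X__X_X_X_X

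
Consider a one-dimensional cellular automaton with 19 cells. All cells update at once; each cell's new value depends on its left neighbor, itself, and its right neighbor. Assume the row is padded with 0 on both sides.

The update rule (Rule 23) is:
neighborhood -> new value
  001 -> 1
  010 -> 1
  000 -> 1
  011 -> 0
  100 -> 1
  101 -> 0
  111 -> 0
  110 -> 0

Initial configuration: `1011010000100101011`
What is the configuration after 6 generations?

1111100000000001111

1000011111111101000
1111100000000001111
0000011111111110000
1111100000000001111  (repeats generation 2; period 2)
generation 6: 1111100000000001111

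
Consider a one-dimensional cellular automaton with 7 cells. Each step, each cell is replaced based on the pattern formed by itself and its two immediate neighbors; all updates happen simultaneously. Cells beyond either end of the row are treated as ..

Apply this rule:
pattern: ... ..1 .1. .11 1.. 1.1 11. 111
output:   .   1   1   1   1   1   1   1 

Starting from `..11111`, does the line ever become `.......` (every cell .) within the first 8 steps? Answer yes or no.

no

.111111
1111111
1111111  (fixed point — unchanged through step 8)
step 8 is 1111111, still not uniform .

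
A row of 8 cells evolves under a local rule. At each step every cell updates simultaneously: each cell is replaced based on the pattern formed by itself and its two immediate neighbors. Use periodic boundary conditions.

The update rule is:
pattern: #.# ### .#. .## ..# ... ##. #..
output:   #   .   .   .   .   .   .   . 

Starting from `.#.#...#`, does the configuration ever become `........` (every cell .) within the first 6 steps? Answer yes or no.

yes

#.#.....
.#......
........
all cells are . at step 3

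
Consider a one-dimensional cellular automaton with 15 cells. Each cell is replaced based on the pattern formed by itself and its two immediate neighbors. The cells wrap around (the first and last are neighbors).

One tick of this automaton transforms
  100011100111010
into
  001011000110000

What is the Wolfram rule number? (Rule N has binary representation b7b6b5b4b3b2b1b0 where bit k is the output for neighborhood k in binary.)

137

position 5: 111 → 1  (bit 7 = 1)
position 6: 110 → 0  (bit 6 = 0)
position 12: 101 → 0  (bit 5 = 0)
position 1: 100 → 0  (bit 4 = 0)
position 4: 011 → 1  (bit 3 = 1)
position 0: 010 → 0  (bit 2 = 0)
position 3: 001 → 0  (bit 1 = 0)
position 2: 000 → 1  (bit 0 = 1)
bits b7..b0 = 10001001 = 137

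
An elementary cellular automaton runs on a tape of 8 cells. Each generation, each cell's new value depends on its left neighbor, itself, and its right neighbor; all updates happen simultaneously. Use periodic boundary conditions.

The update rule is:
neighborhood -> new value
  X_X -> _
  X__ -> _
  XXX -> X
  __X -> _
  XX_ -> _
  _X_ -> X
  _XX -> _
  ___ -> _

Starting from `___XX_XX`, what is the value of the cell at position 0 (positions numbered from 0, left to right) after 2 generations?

_

________
________
position 0 holds _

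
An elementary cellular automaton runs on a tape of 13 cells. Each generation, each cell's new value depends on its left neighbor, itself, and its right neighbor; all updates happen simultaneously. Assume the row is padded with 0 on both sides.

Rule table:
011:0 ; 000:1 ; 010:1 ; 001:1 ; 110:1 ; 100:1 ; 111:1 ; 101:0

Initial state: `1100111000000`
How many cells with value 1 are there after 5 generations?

9

generation 1: 0111011111111
generation 2: 1011001111111
generation 3: 1001110111111
generation 4: 1110110011111
generation 5: 0110011101111
count of 1: 9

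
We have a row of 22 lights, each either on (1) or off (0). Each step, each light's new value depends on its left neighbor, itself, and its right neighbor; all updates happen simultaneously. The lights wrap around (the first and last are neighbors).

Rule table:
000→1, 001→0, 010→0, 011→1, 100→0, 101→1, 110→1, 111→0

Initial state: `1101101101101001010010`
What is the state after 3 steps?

0111111111001110101110

step 1: 1111111111110000100001
step 2: 0000000000010110001101
step 3: 0111111111001110101110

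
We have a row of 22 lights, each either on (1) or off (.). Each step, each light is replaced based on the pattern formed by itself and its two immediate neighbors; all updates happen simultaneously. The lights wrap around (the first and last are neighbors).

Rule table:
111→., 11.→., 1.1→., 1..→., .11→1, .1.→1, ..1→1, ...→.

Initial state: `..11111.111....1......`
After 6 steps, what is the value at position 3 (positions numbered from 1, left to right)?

.11.....1.....11......
11.....11....11.......
1.....11....11.......1
.....11....11.......11
....11....11.......11.
...11....11.......11..
position 3 holds .

.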